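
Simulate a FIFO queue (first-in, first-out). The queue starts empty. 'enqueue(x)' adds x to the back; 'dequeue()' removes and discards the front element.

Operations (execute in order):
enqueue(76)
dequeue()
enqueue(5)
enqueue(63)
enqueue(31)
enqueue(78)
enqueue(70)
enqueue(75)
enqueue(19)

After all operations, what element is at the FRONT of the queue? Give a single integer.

Answer: 5

Derivation:
enqueue(76): queue = [76]
dequeue(): queue = []
enqueue(5): queue = [5]
enqueue(63): queue = [5, 63]
enqueue(31): queue = [5, 63, 31]
enqueue(78): queue = [5, 63, 31, 78]
enqueue(70): queue = [5, 63, 31, 78, 70]
enqueue(75): queue = [5, 63, 31, 78, 70, 75]
enqueue(19): queue = [5, 63, 31, 78, 70, 75, 19]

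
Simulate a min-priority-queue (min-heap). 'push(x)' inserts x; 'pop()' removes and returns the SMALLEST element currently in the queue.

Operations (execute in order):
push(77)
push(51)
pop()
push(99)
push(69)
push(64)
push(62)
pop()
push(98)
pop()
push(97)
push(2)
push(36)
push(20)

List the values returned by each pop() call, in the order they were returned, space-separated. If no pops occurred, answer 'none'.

Answer: 51 62 64

Derivation:
push(77): heap contents = [77]
push(51): heap contents = [51, 77]
pop() → 51: heap contents = [77]
push(99): heap contents = [77, 99]
push(69): heap contents = [69, 77, 99]
push(64): heap contents = [64, 69, 77, 99]
push(62): heap contents = [62, 64, 69, 77, 99]
pop() → 62: heap contents = [64, 69, 77, 99]
push(98): heap contents = [64, 69, 77, 98, 99]
pop() → 64: heap contents = [69, 77, 98, 99]
push(97): heap contents = [69, 77, 97, 98, 99]
push(2): heap contents = [2, 69, 77, 97, 98, 99]
push(36): heap contents = [2, 36, 69, 77, 97, 98, 99]
push(20): heap contents = [2, 20, 36, 69, 77, 97, 98, 99]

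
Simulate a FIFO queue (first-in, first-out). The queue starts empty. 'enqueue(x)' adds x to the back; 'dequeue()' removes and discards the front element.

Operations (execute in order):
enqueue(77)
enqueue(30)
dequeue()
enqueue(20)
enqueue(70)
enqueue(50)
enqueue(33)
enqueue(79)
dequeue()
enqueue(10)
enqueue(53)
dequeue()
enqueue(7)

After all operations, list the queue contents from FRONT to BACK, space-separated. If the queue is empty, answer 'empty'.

enqueue(77): [77]
enqueue(30): [77, 30]
dequeue(): [30]
enqueue(20): [30, 20]
enqueue(70): [30, 20, 70]
enqueue(50): [30, 20, 70, 50]
enqueue(33): [30, 20, 70, 50, 33]
enqueue(79): [30, 20, 70, 50, 33, 79]
dequeue(): [20, 70, 50, 33, 79]
enqueue(10): [20, 70, 50, 33, 79, 10]
enqueue(53): [20, 70, 50, 33, 79, 10, 53]
dequeue(): [70, 50, 33, 79, 10, 53]
enqueue(7): [70, 50, 33, 79, 10, 53, 7]

Answer: 70 50 33 79 10 53 7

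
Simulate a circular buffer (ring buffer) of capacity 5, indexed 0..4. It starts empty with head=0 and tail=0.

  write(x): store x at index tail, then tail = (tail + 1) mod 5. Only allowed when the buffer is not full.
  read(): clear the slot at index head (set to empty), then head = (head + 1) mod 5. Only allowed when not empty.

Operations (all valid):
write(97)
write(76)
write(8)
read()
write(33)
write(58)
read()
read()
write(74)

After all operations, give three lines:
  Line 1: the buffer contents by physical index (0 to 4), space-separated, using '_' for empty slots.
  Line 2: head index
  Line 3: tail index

Answer: 74 _ _ 33 58
3
1

Derivation:
write(97): buf=[97 _ _ _ _], head=0, tail=1, size=1
write(76): buf=[97 76 _ _ _], head=0, tail=2, size=2
write(8): buf=[97 76 8 _ _], head=0, tail=3, size=3
read(): buf=[_ 76 8 _ _], head=1, tail=3, size=2
write(33): buf=[_ 76 8 33 _], head=1, tail=4, size=3
write(58): buf=[_ 76 8 33 58], head=1, tail=0, size=4
read(): buf=[_ _ 8 33 58], head=2, tail=0, size=3
read(): buf=[_ _ _ 33 58], head=3, tail=0, size=2
write(74): buf=[74 _ _ 33 58], head=3, tail=1, size=3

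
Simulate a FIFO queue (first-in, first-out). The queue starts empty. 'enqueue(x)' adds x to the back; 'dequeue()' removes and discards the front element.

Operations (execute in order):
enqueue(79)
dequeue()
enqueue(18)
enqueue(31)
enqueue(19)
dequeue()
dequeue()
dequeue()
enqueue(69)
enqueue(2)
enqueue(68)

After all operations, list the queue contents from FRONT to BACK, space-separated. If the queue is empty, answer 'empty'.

Answer: 69 2 68

Derivation:
enqueue(79): [79]
dequeue(): []
enqueue(18): [18]
enqueue(31): [18, 31]
enqueue(19): [18, 31, 19]
dequeue(): [31, 19]
dequeue(): [19]
dequeue(): []
enqueue(69): [69]
enqueue(2): [69, 2]
enqueue(68): [69, 2, 68]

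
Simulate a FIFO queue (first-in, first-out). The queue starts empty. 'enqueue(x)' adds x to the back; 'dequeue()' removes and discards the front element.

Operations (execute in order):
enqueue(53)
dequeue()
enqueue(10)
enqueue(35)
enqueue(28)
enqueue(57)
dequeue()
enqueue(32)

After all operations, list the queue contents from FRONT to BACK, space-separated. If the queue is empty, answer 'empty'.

Answer: 35 28 57 32

Derivation:
enqueue(53): [53]
dequeue(): []
enqueue(10): [10]
enqueue(35): [10, 35]
enqueue(28): [10, 35, 28]
enqueue(57): [10, 35, 28, 57]
dequeue(): [35, 28, 57]
enqueue(32): [35, 28, 57, 32]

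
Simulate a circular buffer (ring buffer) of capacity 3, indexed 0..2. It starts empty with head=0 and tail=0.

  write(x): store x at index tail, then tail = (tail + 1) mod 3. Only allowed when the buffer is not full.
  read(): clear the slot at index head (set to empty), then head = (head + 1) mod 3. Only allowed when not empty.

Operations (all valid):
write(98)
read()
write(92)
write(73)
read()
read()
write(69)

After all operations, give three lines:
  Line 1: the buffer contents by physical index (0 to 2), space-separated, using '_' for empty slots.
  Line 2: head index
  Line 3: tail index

Answer: 69 _ _
0
1

Derivation:
write(98): buf=[98 _ _], head=0, tail=1, size=1
read(): buf=[_ _ _], head=1, tail=1, size=0
write(92): buf=[_ 92 _], head=1, tail=2, size=1
write(73): buf=[_ 92 73], head=1, tail=0, size=2
read(): buf=[_ _ 73], head=2, tail=0, size=1
read(): buf=[_ _ _], head=0, tail=0, size=0
write(69): buf=[69 _ _], head=0, tail=1, size=1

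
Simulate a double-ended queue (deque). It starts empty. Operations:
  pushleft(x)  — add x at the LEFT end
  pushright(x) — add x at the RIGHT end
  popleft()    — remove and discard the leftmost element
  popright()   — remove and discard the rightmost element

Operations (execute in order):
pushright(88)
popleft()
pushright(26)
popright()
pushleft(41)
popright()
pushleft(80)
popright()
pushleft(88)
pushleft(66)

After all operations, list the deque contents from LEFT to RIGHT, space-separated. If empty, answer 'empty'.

Answer: 66 88

Derivation:
pushright(88): [88]
popleft(): []
pushright(26): [26]
popright(): []
pushleft(41): [41]
popright(): []
pushleft(80): [80]
popright(): []
pushleft(88): [88]
pushleft(66): [66, 88]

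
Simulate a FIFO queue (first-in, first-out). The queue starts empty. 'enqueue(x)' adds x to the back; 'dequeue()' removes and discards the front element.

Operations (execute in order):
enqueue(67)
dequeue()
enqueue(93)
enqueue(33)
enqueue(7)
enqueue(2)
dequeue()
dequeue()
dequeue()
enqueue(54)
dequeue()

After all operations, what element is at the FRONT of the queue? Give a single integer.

enqueue(67): queue = [67]
dequeue(): queue = []
enqueue(93): queue = [93]
enqueue(33): queue = [93, 33]
enqueue(7): queue = [93, 33, 7]
enqueue(2): queue = [93, 33, 7, 2]
dequeue(): queue = [33, 7, 2]
dequeue(): queue = [7, 2]
dequeue(): queue = [2]
enqueue(54): queue = [2, 54]
dequeue(): queue = [54]

Answer: 54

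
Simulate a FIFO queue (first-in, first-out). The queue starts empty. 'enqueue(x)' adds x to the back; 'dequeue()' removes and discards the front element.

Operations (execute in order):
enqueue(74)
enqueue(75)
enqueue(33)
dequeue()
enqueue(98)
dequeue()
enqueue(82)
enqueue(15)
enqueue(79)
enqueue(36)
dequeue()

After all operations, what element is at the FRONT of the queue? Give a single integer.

enqueue(74): queue = [74]
enqueue(75): queue = [74, 75]
enqueue(33): queue = [74, 75, 33]
dequeue(): queue = [75, 33]
enqueue(98): queue = [75, 33, 98]
dequeue(): queue = [33, 98]
enqueue(82): queue = [33, 98, 82]
enqueue(15): queue = [33, 98, 82, 15]
enqueue(79): queue = [33, 98, 82, 15, 79]
enqueue(36): queue = [33, 98, 82, 15, 79, 36]
dequeue(): queue = [98, 82, 15, 79, 36]

Answer: 98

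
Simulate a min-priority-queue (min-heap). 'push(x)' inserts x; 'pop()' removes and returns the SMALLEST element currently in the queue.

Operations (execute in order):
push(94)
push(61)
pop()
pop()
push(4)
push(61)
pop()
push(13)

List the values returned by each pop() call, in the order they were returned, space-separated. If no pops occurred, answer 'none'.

Answer: 61 94 4

Derivation:
push(94): heap contents = [94]
push(61): heap contents = [61, 94]
pop() → 61: heap contents = [94]
pop() → 94: heap contents = []
push(4): heap contents = [4]
push(61): heap contents = [4, 61]
pop() → 4: heap contents = [61]
push(13): heap contents = [13, 61]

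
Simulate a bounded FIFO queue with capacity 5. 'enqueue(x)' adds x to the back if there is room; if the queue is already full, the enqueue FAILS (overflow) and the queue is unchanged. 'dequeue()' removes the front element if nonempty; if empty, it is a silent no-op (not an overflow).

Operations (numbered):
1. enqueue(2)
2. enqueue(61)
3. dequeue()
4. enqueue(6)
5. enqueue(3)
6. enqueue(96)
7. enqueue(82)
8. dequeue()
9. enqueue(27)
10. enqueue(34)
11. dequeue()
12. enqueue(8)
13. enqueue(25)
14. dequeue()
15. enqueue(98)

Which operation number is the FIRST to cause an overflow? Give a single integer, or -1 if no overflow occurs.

1. enqueue(2): size=1
2. enqueue(61): size=2
3. dequeue(): size=1
4. enqueue(6): size=2
5. enqueue(3): size=3
6. enqueue(96): size=4
7. enqueue(82): size=5
8. dequeue(): size=4
9. enqueue(27): size=5
10. enqueue(34): size=5=cap → OVERFLOW (fail)
11. dequeue(): size=4
12. enqueue(8): size=5
13. enqueue(25): size=5=cap → OVERFLOW (fail)
14. dequeue(): size=4
15. enqueue(98): size=5

Answer: 10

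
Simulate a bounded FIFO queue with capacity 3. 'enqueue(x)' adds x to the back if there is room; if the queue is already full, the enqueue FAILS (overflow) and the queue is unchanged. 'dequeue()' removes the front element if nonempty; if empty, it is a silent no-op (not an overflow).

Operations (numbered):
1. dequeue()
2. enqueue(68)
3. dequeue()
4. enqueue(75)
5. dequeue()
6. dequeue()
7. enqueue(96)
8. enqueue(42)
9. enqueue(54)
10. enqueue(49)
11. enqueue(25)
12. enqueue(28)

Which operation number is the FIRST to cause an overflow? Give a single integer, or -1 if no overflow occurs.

1. dequeue(): empty, no-op, size=0
2. enqueue(68): size=1
3. dequeue(): size=0
4. enqueue(75): size=1
5. dequeue(): size=0
6. dequeue(): empty, no-op, size=0
7. enqueue(96): size=1
8. enqueue(42): size=2
9. enqueue(54): size=3
10. enqueue(49): size=3=cap → OVERFLOW (fail)
11. enqueue(25): size=3=cap → OVERFLOW (fail)
12. enqueue(28): size=3=cap → OVERFLOW (fail)

Answer: 10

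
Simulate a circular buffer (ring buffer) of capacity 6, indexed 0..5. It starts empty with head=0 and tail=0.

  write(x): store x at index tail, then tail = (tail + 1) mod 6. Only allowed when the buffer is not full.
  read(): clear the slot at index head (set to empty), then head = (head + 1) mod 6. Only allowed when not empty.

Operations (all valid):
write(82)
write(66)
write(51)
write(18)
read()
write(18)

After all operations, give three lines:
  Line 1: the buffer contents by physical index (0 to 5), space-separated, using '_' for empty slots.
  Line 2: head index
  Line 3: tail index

write(82): buf=[82 _ _ _ _ _], head=0, tail=1, size=1
write(66): buf=[82 66 _ _ _ _], head=0, tail=2, size=2
write(51): buf=[82 66 51 _ _ _], head=0, tail=3, size=3
write(18): buf=[82 66 51 18 _ _], head=0, tail=4, size=4
read(): buf=[_ 66 51 18 _ _], head=1, tail=4, size=3
write(18): buf=[_ 66 51 18 18 _], head=1, tail=5, size=4

Answer: _ 66 51 18 18 _
1
5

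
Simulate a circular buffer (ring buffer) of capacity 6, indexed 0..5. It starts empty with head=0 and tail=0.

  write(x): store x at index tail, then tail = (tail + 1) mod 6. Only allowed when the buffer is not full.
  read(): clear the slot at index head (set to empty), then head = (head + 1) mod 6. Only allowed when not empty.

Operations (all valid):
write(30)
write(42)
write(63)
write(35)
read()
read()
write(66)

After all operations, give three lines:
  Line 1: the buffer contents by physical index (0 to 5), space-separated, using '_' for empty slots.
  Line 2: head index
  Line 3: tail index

write(30): buf=[30 _ _ _ _ _], head=0, tail=1, size=1
write(42): buf=[30 42 _ _ _ _], head=0, tail=2, size=2
write(63): buf=[30 42 63 _ _ _], head=0, tail=3, size=3
write(35): buf=[30 42 63 35 _ _], head=0, tail=4, size=4
read(): buf=[_ 42 63 35 _ _], head=1, tail=4, size=3
read(): buf=[_ _ 63 35 _ _], head=2, tail=4, size=2
write(66): buf=[_ _ 63 35 66 _], head=2, tail=5, size=3

Answer: _ _ 63 35 66 _
2
5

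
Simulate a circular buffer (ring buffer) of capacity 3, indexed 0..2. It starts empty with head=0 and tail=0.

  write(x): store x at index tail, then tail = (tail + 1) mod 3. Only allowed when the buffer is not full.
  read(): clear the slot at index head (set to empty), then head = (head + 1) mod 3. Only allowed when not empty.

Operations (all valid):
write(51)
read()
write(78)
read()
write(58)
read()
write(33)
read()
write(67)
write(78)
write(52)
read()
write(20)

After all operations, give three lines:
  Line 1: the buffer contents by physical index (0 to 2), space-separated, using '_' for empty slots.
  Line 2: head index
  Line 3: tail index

write(51): buf=[51 _ _], head=0, tail=1, size=1
read(): buf=[_ _ _], head=1, tail=1, size=0
write(78): buf=[_ 78 _], head=1, tail=2, size=1
read(): buf=[_ _ _], head=2, tail=2, size=0
write(58): buf=[_ _ 58], head=2, tail=0, size=1
read(): buf=[_ _ _], head=0, tail=0, size=0
write(33): buf=[33 _ _], head=0, tail=1, size=1
read(): buf=[_ _ _], head=1, tail=1, size=0
write(67): buf=[_ 67 _], head=1, tail=2, size=1
write(78): buf=[_ 67 78], head=1, tail=0, size=2
write(52): buf=[52 67 78], head=1, tail=1, size=3
read(): buf=[52 _ 78], head=2, tail=1, size=2
write(20): buf=[52 20 78], head=2, tail=2, size=3

Answer: 52 20 78
2
2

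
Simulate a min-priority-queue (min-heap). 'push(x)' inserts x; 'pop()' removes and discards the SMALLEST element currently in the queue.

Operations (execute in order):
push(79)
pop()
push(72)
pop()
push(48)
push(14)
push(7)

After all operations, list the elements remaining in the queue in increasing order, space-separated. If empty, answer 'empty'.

push(79): heap contents = [79]
pop() → 79: heap contents = []
push(72): heap contents = [72]
pop() → 72: heap contents = []
push(48): heap contents = [48]
push(14): heap contents = [14, 48]
push(7): heap contents = [7, 14, 48]

Answer: 7 14 48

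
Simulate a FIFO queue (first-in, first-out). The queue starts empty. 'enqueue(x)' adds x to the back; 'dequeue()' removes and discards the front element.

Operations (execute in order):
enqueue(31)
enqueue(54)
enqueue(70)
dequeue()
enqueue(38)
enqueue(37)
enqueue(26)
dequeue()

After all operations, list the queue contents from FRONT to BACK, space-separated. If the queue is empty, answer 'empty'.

Answer: 70 38 37 26

Derivation:
enqueue(31): [31]
enqueue(54): [31, 54]
enqueue(70): [31, 54, 70]
dequeue(): [54, 70]
enqueue(38): [54, 70, 38]
enqueue(37): [54, 70, 38, 37]
enqueue(26): [54, 70, 38, 37, 26]
dequeue(): [70, 38, 37, 26]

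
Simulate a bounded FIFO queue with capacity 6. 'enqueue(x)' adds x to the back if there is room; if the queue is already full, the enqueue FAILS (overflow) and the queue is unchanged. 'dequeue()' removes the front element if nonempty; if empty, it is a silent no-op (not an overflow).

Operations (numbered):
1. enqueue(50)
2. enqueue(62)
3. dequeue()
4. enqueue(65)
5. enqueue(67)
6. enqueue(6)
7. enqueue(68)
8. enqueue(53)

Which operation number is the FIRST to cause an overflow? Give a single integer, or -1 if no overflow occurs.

1. enqueue(50): size=1
2. enqueue(62): size=2
3. dequeue(): size=1
4. enqueue(65): size=2
5. enqueue(67): size=3
6. enqueue(6): size=4
7. enqueue(68): size=5
8. enqueue(53): size=6

Answer: -1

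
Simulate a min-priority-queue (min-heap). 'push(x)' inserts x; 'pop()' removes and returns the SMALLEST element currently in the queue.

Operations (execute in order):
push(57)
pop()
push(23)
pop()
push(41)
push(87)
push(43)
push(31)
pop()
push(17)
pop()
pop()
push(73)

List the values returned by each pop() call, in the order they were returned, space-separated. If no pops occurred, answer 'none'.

push(57): heap contents = [57]
pop() → 57: heap contents = []
push(23): heap contents = [23]
pop() → 23: heap contents = []
push(41): heap contents = [41]
push(87): heap contents = [41, 87]
push(43): heap contents = [41, 43, 87]
push(31): heap contents = [31, 41, 43, 87]
pop() → 31: heap contents = [41, 43, 87]
push(17): heap contents = [17, 41, 43, 87]
pop() → 17: heap contents = [41, 43, 87]
pop() → 41: heap contents = [43, 87]
push(73): heap contents = [43, 73, 87]

Answer: 57 23 31 17 41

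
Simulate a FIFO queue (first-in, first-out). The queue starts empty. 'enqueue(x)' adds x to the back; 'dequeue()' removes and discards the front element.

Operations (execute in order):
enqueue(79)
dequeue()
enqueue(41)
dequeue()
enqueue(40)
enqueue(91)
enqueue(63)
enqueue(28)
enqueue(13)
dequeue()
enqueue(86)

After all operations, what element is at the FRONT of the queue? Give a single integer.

enqueue(79): queue = [79]
dequeue(): queue = []
enqueue(41): queue = [41]
dequeue(): queue = []
enqueue(40): queue = [40]
enqueue(91): queue = [40, 91]
enqueue(63): queue = [40, 91, 63]
enqueue(28): queue = [40, 91, 63, 28]
enqueue(13): queue = [40, 91, 63, 28, 13]
dequeue(): queue = [91, 63, 28, 13]
enqueue(86): queue = [91, 63, 28, 13, 86]

Answer: 91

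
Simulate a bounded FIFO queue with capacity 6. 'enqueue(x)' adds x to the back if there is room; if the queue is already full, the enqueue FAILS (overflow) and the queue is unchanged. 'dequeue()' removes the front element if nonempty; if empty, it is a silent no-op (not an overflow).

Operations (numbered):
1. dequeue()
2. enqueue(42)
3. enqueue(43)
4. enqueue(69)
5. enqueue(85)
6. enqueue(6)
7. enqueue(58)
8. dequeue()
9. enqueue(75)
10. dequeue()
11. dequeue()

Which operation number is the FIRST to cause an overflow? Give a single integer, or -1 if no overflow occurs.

1. dequeue(): empty, no-op, size=0
2. enqueue(42): size=1
3. enqueue(43): size=2
4. enqueue(69): size=3
5. enqueue(85): size=4
6. enqueue(6): size=5
7. enqueue(58): size=6
8. dequeue(): size=5
9. enqueue(75): size=6
10. dequeue(): size=5
11. dequeue(): size=4

Answer: -1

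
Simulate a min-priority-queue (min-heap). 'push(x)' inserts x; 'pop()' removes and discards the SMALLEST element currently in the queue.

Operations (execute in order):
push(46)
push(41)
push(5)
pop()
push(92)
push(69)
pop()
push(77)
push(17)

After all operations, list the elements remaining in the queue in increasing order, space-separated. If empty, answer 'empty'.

push(46): heap contents = [46]
push(41): heap contents = [41, 46]
push(5): heap contents = [5, 41, 46]
pop() → 5: heap contents = [41, 46]
push(92): heap contents = [41, 46, 92]
push(69): heap contents = [41, 46, 69, 92]
pop() → 41: heap contents = [46, 69, 92]
push(77): heap contents = [46, 69, 77, 92]
push(17): heap contents = [17, 46, 69, 77, 92]

Answer: 17 46 69 77 92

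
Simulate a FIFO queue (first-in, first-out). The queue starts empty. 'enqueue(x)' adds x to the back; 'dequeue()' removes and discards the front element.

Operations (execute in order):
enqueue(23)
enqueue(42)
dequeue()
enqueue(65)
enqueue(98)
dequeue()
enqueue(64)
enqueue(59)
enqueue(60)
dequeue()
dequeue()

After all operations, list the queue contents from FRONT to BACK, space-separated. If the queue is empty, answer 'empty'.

Answer: 64 59 60

Derivation:
enqueue(23): [23]
enqueue(42): [23, 42]
dequeue(): [42]
enqueue(65): [42, 65]
enqueue(98): [42, 65, 98]
dequeue(): [65, 98]
enqueue(64): [65, 98, 64]
enqueue(59): [65, 98, 64, 59]
enqueue(60): [65, 98, 64, 59, 60]
dequeue(): [98, 64, 59, 60]
dequeue(): [64, 59, 60]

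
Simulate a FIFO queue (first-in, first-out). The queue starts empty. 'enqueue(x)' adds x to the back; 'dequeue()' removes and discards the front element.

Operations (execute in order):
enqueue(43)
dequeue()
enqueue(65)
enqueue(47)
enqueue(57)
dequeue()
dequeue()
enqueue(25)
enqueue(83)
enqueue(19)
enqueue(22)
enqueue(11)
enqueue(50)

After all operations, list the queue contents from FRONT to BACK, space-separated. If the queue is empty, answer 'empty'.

Answer: 57 25 83 19 22 11 50

Derivation:
enqueue(43): [43]
dequeue(): []
enqueue(65): [65]
enqueue(47): [65, 47]
enqueue(57): [65, 47, 57]
dequeue(): [47, 57]
dequeue(): [57]
enqueue(25): [57, 25]
enqueue(83): [57, 25, 83]
enqueue(19): [57, 25, 83, 19]
enqueue(22): [57, 25, 83, 19, 22]
enqueue(11): [57, 25, 83, 19, 22, 11]
enqueue(50): [57, 25, 83, 19, 22, 11, 50]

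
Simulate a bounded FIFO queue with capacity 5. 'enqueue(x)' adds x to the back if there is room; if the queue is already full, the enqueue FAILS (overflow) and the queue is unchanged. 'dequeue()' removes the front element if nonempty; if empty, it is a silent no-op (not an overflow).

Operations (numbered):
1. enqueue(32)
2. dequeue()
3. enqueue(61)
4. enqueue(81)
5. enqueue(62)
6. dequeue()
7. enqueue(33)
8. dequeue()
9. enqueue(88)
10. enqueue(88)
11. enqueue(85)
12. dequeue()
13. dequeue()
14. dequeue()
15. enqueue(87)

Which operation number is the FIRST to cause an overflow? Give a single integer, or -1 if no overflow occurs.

1. enqueue(32): size=1
2. dequeue(): size=0
3. enqueue(61): size=1
4. enqueue(81): size=2
5. enqueue(62): size=3
6. dequeue(): size=2
7. enqueue(33): size=3
8. dequeue(): size=2
9. enqueue(88): size=3
10. enqueue(88): size=4
11. enqueue(85): size=5
12. dequeue(): size=4
13. dequeue(): size=3
14. dequeue(): size=2
15. enqueue(87): size=3

Answer: -1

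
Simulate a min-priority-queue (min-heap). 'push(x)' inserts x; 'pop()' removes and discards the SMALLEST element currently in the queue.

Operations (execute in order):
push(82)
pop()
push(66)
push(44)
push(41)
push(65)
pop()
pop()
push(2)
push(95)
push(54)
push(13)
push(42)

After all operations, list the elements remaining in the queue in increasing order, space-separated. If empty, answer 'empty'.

Answer: 2 13 42 54 65 66 95

Derivation:
push(82): heap contents = [82]
pop() → 82: heap contents = []
push(66): heap contents = [66]
push(44): heap contents = [44, 66]
push(41): heap contents = [41, 44, 66]
push(65): heap contents = [41, 44, 65, 66]
pop() → 41: heap contents = [44, 65, 66]
pop() → 44: heap contents = [65, 66]
push(2): heap contents = [2, 65, 66]
push(95): heap contents = [2, 65, 66, 95]
push(54): heap contents = [2, 54, 65, 66, 95]
push(13): heap contents = [2, 13, 54, 65, 66, 95]
push(42): heap contents = [2, 13, 42, 54, 65, 66, 95]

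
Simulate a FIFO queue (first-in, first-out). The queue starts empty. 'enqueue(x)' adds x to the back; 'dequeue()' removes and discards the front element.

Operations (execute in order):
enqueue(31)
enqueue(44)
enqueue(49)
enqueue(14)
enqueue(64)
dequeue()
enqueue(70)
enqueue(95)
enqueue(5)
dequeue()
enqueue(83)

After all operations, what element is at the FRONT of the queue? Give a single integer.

Answer: 49

Derivation:
enqueue(31): queue = [31]
enqueue(44): queue = [31, 44]
enqueue(49): queue = [31, 44, 49]
enqueue(14): queue = [31, 44, 49, 14]
enqueue(64): queue = [31, 44, 49, 14, 64]
dequeue(): queue = [44, 49, 14, 64]
enqueue(70): queue = [44, 49, 14, 64, 70]
enqueue(95): queue = [44, 49, 14, 64, 70, 95]
enqueue(5): queue = [44, 49, 14, 64, 70, 95, 5]
dequeue(): queue = [49, 14, 64, 70, 95, 5]
enqueue(83): queue = [49, 14, 64, 70, 95, 5, 83]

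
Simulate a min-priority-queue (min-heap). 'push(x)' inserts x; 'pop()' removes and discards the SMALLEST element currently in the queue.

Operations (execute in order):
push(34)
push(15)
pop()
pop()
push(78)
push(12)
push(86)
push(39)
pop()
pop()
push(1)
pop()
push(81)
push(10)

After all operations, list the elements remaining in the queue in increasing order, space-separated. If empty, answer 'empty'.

push(34): heap contents = [34]
push(15): heap contents = [15, 34]
pop() → 15: heap contents = [34]
pop() → 34: heap contents = []
push(78): heap contents = [78]
push(12): heap contents = [12, 78]
push(86): heap contents = [12, 78, 86]
push(39): heap contents = [12, 39, 78, 86]
pop() → 12: heap contents = [39, 78, 86]
pop() → 39: heap contents = [78, 86]
push(1): heap contents = [1, 78, 86]
pop() → 1: heap contents = [78, 86]
push(81): heap contents = [78, 81, 86]
push(10): heap contents = [10, 78, 81, 86]

Answer: 10 78 81 86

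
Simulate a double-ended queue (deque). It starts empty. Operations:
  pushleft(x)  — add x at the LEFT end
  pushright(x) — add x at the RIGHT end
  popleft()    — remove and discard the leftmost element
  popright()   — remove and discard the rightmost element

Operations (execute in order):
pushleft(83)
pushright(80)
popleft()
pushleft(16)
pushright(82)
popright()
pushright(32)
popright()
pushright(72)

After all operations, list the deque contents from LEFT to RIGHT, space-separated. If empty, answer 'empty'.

Answer: 16 80 72

Derivation:
pushleft(83): [83]
pushright(80): [83, 80]
popleft(): [80]
pushleft(16): [16, 80]
pushright(82): [16, 80, 82]
popright(): [16, 80]
pushright(32): [16, 80, 32]
popright(): [16, 80]
pushright(72): [16, 80, 72]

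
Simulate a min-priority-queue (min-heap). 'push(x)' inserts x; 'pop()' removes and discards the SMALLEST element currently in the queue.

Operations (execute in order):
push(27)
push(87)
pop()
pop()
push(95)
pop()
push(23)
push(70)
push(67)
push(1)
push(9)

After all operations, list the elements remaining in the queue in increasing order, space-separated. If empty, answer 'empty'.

Answer: 1 9 23 67 70

Derivation:
push(27): heap contents = [27]
push(87): heap contents = [27, 87]
pop() → 27: heap contents = [87]
pop() → 87: heap contents = []
push(95): heap contents = [95]
pop() → 95: heap contents = []
push(23): heap contents = [23]
push(70): heap contents = [23, 70]
push(67): heap contents = [23, 67, 70]
push(1): heap contents = [1, 23, 67, 70]
push(9): heap contents = [1, 9, 23, 67, 70]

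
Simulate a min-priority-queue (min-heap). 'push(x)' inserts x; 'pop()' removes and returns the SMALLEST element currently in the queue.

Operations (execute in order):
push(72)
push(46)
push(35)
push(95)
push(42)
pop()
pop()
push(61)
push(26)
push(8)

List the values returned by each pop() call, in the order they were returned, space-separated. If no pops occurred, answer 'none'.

Answer: 35 42

Derivation:
push(72): heap contents = [72]
push(46): heap contents = [46, 72]
push(35): heap contents = [35, 46, 72]
push(95): heap contents = [35, 46, 72, 95]
push(42): heap contents = [35, 42, 46, 72, 95]
pop() → 35: heap contents = [42, 46, 72, 95]
pop() → 42: heap contents = [46, 72, 95]
push(61): heap contents = [46, 61, 72, 95]
push(26): heap contents = [26, 46, 61, 72, 95]
push(8): heap contents = [8, 26, 46, 61, 72, 95]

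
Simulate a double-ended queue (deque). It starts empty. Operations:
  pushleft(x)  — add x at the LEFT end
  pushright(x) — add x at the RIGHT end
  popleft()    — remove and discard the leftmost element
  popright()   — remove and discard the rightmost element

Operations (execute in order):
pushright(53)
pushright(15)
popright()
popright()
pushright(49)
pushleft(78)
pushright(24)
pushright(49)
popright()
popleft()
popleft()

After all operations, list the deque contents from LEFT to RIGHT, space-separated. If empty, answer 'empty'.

pushright(53): [53]
pushright(15): [53, 15]
popright(): [53]
popright(): []
pushright(49): [49]
pushleft(78): [78, 49]
pushright(24): [78, 49, 24]
pushright(49): [78, 49, 24, 49]
popright(): [78, 49, 24]
popleft(): [49, 24]
popleft(): [24]

Answer: 24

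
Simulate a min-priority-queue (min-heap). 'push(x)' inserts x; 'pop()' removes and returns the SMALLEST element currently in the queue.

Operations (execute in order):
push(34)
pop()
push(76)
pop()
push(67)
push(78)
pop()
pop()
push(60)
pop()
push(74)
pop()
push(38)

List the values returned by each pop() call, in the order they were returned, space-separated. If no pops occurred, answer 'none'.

push(34): heap contents = [34]
pop() → 34: heap contents = []
push(76): heap contents = [76]
pop() → 76: heap contents = []
push(67): heap contents = [67]
push(78): heap contents = [67, 78]
pop() → 67: heap contents = [78]
pop() → 78: heap contents = []
push(60): heap contents = [60]
pop() → 60: heap contents = []
push(74): heap contents = [74]
pop() → 74: heap contents = []
push(38): heap contents = [38]

Answer: 34 76 67 78 60 74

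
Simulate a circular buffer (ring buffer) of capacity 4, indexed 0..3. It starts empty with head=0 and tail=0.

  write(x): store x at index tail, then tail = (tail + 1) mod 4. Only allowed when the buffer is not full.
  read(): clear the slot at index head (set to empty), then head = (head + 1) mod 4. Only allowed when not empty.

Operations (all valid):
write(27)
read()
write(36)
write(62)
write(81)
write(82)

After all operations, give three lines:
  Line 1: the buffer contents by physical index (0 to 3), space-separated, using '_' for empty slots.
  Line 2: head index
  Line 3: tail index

Answer: 82 36 62 81
1
1

Derivation:
write(27): buf=[27 _ _ _], head=0, tail=1, size=1
read(): buf=[_ _ _ _], head=1, tail=1, size=0
write(36): buf=[_ 36 _ _], head=1, tail=2, size=1
write(62): buf=[_ 36 62 _], head=1, tail=3, size=2
write(81): buf=[_ 36 62 81], head=1, tail=0, size=3
write(82): buf=[82 36 62 81], head=1, tail=1, size=4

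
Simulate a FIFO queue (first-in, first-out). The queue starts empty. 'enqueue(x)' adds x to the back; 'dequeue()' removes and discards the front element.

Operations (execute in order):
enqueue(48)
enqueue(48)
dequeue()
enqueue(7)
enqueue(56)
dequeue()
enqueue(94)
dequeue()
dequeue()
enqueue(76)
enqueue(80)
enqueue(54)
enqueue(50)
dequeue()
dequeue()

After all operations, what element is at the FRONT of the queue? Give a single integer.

Answer: 80

Derivation:
enqueue(48): queue = [48]
enqueue(48): queue = [48, 48]
dequeue(): queue = [48]
enqueue(7): queue = [48, 7]
enqueue(56): queue = [48, 7, 56]
dequeue(): queue = [7, 56]
enqueue(94): queue = [7, 56, 94]
dequeue(): queue = [56, 94]
dequeue(): queue = [94]
enqueue(76): queue = [94, 76]
enqueue(80): queue = [94, 76, 80]
enqueue(54): queue = [94, 76, 80, 54]
enqueue(50): queue = [94, 76, 80, 54, 50]
dequeue(): queue = [76, 80, 54, 50]
dequeue(): queue = [80, 54, 50]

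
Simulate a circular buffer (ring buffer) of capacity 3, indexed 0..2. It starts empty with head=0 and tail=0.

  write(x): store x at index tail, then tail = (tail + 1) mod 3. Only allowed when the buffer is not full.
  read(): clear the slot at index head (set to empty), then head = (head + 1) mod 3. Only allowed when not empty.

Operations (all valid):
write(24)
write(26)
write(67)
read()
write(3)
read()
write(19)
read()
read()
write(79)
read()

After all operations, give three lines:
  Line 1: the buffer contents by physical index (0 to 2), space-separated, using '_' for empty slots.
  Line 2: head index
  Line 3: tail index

write(24): buf=[24 _ _], head=0, tail=1, size=1
write(26): buf=[24 26 _], head=0, tail=2, size=2
write(67): buf=[24 26 67], head=0, tail=0, size=3
read(): buf=[_ 26 67], head=1, tail=0, size=2
write(3): buf=[3 26 67], head=1, tail=1, size=3
read(): buf=[3 _ 67], head=2, tail=1, size=2
write(19): buf=[3 19 67], head=2, tail=2, size=3
read(): buf=[3 19 _], head=0, tail=2, size=2
read(): buf=[_ 19 _], head=1, tail=2, size=1
write(79): buf=[_ 19 79], head=1, tail=0, size=2
read(): buf=[_ _ 79], head=2, tail=0, size=1

Answer: _ _ 79
2
0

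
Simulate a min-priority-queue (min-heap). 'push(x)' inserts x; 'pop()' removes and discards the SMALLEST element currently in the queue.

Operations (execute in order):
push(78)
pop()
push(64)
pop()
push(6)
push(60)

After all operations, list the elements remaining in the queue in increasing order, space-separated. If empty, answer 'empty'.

push(78): heap contents = [78]
pop() → 78: heap contents = []
push(64): heap contents = [64]
pop() → 64: heap contents = []
push(6): heap contents = [6]
push(60): heap contents = [6, 60]

Answer: 6 60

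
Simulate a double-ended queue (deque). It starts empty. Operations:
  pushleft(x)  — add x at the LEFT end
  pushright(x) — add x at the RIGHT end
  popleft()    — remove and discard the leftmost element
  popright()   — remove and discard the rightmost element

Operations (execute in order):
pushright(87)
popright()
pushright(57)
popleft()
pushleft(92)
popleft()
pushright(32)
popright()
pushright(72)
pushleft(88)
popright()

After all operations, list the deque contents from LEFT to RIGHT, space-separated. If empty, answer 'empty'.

pushright(87): [87]
popright(): []
pushright(57): [57]
popleft(): []
pushleft(92): [92]
popleft(): []
pushright(32): [32]
popright(): []
pushright(72): [72]
pushleft(88): [88, 72]
popright(): [88]

Answer: 88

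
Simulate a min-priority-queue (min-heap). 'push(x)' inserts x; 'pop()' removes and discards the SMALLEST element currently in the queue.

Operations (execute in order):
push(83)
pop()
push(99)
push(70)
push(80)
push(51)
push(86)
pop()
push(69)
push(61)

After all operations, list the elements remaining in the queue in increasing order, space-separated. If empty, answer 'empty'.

Answer: 61 69 70 80 86 99

Derivation:
push(83): heap contents = [83]
pop() → 83: heap contents = []
push(99): heap contents = [99]
push(70): heap contents = [70, 99]
push(80): heap contents = [70, 80, 99]
push(51): heap contents = [51, 70, 80, 99]
push(86): heap contents = [51, 70, 80, 86, 99]
pop() → 51: heap contents = [70, 80, 86, 99]
push(69): heap contents = [69, 70, 80, 86, 99]
push(61): heap contents = [61, 69, 70, 80, 86, 99]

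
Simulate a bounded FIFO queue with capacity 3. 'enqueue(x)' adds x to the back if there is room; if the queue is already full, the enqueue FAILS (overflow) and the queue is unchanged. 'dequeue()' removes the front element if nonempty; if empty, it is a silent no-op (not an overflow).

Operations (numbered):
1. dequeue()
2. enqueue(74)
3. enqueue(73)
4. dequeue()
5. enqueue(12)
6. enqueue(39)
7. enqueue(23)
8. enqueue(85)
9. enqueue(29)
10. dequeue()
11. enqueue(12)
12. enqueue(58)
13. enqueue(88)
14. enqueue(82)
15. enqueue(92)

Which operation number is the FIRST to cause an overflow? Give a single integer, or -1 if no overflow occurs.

1. dequeue(): empty, no-op, size=0
2. enqueue(74): size=1
3. enqueue(73): size=2
4. dequeue(): size=1
5. enqueue(12): size=2
6. enqueue(39): size=3
7. enqueue(23): size=3=cap → OVERFLOW (fail)
8. enqueue(85): size=3=cap → OVERFLOW (fail)
9. enqueue(29): size=3=cap → OVERFLOW (fail)
10. dequeue(): size=2
11. enqueue(12): size=3
12. enqueue(58): size=3=cap → OVERFLOW (fail)
13. enqueue(88): size=3=cap → OVERFLOW (fail)
14. enqueue(82): size=3=cap → OVERFLOW (fail)
15. enqueue(92): size=3=cap → OVERFLOW (fail)

Answer: 7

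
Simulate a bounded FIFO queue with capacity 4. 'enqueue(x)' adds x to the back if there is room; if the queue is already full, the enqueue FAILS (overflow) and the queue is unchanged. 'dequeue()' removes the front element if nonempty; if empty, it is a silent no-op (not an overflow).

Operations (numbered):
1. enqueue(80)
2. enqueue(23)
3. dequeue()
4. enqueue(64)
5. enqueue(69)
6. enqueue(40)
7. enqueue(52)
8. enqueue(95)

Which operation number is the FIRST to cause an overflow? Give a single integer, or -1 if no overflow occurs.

1. enqueue(80): size=1
2. enqueue(23): size=2
3. dequeue(): size=1
4. enqueue(64): size=2
5. enqueue(69): size=3
6. enqueue(40): size=4
7. enqueue(52): size=4=cap → OVERFLOW (fail)
8. enqueue(95): size=4=cap → OVERFLOW (fail)

Answer: 7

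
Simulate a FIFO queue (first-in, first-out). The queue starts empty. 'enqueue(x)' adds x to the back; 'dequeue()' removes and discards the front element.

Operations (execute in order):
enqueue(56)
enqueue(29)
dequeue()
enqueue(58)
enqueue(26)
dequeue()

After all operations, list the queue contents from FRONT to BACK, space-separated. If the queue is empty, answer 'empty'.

Answer: 58 26

Derivation:
enqueue(56): [56]
enqueue(29): [56, 29]
dequeue(): [29]
enqueue(58): [29, 58]
enqueue(26): [29, 58, 26]
dequeue(): [58, 26]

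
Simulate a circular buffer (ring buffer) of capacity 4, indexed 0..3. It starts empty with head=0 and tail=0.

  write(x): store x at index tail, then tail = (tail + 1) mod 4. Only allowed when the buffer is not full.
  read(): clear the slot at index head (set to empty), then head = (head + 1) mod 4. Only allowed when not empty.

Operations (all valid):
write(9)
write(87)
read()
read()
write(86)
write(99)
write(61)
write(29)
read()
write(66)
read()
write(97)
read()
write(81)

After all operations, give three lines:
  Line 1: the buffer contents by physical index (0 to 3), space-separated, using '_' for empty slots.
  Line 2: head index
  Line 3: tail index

write(9): buf=[9 _ _ _], head=0, tail=1, size=1
write(87): buf=[9 87 _ _], head=0, tail=2, size=2
read(): buf=[_ 87 _ _], head=1, tail=2, size=1
read(): buf=[_ _ _ _], head=2, tail=2, size=0
write(86): buf=[_ _ 86 _], head=2, tail=3, size=1
write(99): buf=[_ _ 86 99], head=2, tail=0, size=2
write(61): buf=[61 _ 86 99], head=2, tail=1, size=3
write(29): buf=[61 29 86 99], head=2, tail=2, size=4
read(): buf=[61 29 _ 99], head=3, tail=2, size=3
write(66): buf=[61 29 66 99], head=3, tail=3, size=4
read(): buf=[61 29 66 _], head=0, tail=3, size=3
write(97): buf=[61 29 66 97], head=0, tail=0, size=4
read(): buf=[_ 29 66 97], head=1, tail=0, size=3
write(81): buf=[81 29 66 97], head=1, tail=1, size=4

Answer: 81 29 66 97
1
1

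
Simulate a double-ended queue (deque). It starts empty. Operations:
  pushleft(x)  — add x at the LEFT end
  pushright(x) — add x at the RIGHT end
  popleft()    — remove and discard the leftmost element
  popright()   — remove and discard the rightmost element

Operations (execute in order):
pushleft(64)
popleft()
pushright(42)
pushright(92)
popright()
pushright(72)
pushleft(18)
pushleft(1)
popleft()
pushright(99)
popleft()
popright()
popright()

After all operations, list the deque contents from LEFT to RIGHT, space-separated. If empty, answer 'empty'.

pushleft(64): [64]
popleft(): []
pushright(42): [42]
pushright(92): [42, 92]
popright(): [42]
pushright(72): [42, 72]
pushleft(18): [18, 42, 72]
pushleft(1): [1, 18, 42, 72]
popleft(): [18, 42, 72]
pushright(99): [18, 42, 72, 99]
popleft(): [42, 72, 99]
popright(): [42, 72]
popright(): [42]

Answer: 42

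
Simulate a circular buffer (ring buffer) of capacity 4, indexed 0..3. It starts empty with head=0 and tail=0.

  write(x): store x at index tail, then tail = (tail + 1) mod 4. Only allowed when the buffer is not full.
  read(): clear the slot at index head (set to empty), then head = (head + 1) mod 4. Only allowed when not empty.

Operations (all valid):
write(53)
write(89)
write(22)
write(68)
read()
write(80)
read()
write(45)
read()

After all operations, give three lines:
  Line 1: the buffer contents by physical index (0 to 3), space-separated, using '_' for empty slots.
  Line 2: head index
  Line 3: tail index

Answer: 80 45 _ 68
3
2

Derivation:
write(53): buf=[53 _ _ _], head=0, tail=1, size=1
write(89): buf=[53 89 _ _], head=0, tail=2, size=2
write(22): buf=[53 89 22 _], head=0, tail=3, size=3
write(68): buf=[53 89 22 68], head=0, tail=0, size=4
read(): buf=[_ 89 22 68], head=1, tail=0, size=3
write(80): buf=[80 89 22 68], head=1, tail=1, size=4
read(): buf=[80 _ 22 68], head=2, tail=1, size=3
write(45): buf=[80 45 22 68], head=2, tail=2, size=4
read(): buf=[80 45 _ 68], head=3, tail=2, size=3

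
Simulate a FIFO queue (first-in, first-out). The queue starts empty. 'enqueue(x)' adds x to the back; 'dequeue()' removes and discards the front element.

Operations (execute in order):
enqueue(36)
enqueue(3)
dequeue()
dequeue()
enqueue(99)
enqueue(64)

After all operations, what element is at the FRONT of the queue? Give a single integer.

Answer: 99

Derivation:
enqueue(36): queue = [36]
enqueue(3): queue = [36, 3]
dequeue(): queue = [3]
dequeue(): queue = []
enqueue(99): queue = [99]
enqueue(64): queue = [99, 64]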